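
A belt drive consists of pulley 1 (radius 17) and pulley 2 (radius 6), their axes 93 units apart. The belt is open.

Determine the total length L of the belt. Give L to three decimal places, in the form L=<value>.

L=259.559

open belt: β = asin((r2−r1)/C) = asin(-11/93) = -6.7928°
wrap1 = π − 2β = 193.5856°
wrap2 = π + 2β = 166.4144°
tangent length = C·cosβ = 92.3472
L = r1·wrap1 + r2·wrap2 + 2·C·cosβ = 17·3.3787 + 6·2.9045 + 2·92.3472 = 259.5592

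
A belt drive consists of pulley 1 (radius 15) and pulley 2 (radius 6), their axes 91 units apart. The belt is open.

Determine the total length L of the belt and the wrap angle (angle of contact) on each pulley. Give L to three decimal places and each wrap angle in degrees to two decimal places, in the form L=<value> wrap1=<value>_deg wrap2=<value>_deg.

open belt: β = asin((r2−r1)/C) = asin(-9/91) = -5.6759°
wrap1 = π − 2β = 191.3518°
wrap2 = π + 2β = 168.6482°
tangent length = C·cosβ = 90.5539
L = r1·wrap1 + r2·wrap2 + 2·C·cosβ = 15·3.3397 + 6·2.9435 + 2·90.5539 = 248.8643

L=248.864 wrap1=191.35_deg wrap2=168.65_deg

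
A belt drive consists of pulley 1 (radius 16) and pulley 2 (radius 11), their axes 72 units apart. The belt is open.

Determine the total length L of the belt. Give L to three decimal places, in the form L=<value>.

open belt: β = asin((r2−r1)/C) = asin(-5/72) = -3.9821°
wrap1 = π − 2β = 187.9642°
wrap2 = π + 2β = 172.0358°
tangent length = C·cosβ = 71.8262
L = r1·wrap1 + r2·wrap2 + 2·C·cosβ = 16·3.2806 + 11·3.0026 + 2·71.8262 = 229.1704

L=229.170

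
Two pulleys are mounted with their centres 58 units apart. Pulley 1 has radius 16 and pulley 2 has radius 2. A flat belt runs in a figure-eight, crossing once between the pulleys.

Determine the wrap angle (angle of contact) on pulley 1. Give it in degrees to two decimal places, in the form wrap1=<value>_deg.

crossed belt: β = asin((r1+r2)/C) = asin(18/58) = 18.0800°
wrap1 = wrap2 = π + 2β = 216.1600°

wrap1=216.16_deg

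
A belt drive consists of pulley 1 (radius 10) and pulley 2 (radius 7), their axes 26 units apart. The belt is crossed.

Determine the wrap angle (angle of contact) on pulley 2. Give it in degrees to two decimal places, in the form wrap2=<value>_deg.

wrap2=261.66_deg

crossed belt: β = asin((r1+r2)/C) = asin(17/26) = 40.8322°
wrap1 = wrap2 = π + 2β = 261.6644°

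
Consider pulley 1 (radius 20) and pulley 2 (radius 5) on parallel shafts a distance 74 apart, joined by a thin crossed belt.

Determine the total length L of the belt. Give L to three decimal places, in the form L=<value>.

crossed belt: β = asin((r1+r2)/C) = asin(25/74) = 19.7452°
wrap1 = wrap2 = π + 2β = 219.4904°
tangent length = C·cosβ = 69.6491
L = (r1+r2)·wrap + 2·C·cosβ = 25·3.8308 + 2·69.6491 = 235.0690

L=235.069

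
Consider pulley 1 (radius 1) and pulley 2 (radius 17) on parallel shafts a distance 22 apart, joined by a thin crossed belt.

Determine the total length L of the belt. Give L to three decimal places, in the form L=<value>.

crossed belt: β = asin((r1+r2)/C) = asin(18/22) = 54.9032°
wrap1 = wrap2 = π + 2β = 289.8064°
tangent length = C·cosβ = 12.6491
L = (r1+r2)·wrap + 2·C·cosβ = 18·5.0581 + 2·12.6491 = 116.3436

L=116.344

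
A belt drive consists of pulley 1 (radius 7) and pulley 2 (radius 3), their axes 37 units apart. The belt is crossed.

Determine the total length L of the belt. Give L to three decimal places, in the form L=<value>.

L=108.135

crossed belt: β = asin((r1+r2)/C) = asin(10/37) = 15.6804°
wrap1 = wrap2 = π + 2β = 211.3607°
tangent length = C·cosβ = 35.6230
L = (r1+r2)·wrap + 2·C·cosβ = 10·3.6889 + 2·35.6230 = 108.1355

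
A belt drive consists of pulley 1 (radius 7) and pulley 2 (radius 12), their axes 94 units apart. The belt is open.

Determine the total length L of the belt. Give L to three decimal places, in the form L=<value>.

open belt: β = asin((r2−r1)/C) = asin(5/94) = 3.0491°
wrap1 = π − 2β = 173.9018°
wrap2 = π + 2β = 186.0982°
tangent length = C·cosβ = 93.8669
L = r1·wrap1 + r2·wrap2 + 2·C·cosβ = 7·3.0352 + 12·3.2480 + 2·93.8669 = 247.9563

L=247.956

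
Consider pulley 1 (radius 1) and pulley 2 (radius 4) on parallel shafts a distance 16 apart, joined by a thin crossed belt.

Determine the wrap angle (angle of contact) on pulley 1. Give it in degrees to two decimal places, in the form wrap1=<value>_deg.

crossed belt: β = asin((r1+r2)/C) = asin(5/16) = 18.2100°
wrap1 = wrap2 = π + 2β = 216.4199°

wrap1=216.42_deg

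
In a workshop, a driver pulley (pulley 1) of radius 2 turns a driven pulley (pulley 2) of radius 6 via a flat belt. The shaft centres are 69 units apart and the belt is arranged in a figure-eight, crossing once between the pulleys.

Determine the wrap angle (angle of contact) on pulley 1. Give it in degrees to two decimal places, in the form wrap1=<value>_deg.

crossed belt: β = asin((r1+r2)/C) = asin(8/69) = 6.6580°
wrap1 = wrap2 = π + 2β = 193.3159°

wrap1=193.32_deg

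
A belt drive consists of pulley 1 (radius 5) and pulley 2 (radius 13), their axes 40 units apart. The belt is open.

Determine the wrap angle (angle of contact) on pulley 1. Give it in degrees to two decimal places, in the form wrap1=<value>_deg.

wrap1=156.93_deg

open belt: β = asin((r2−r1)/C) = asin(8/40) = 11.5370°
wrap1 = π − 2β = 156.9261°
wrap2 = π + 2β = 203.0739°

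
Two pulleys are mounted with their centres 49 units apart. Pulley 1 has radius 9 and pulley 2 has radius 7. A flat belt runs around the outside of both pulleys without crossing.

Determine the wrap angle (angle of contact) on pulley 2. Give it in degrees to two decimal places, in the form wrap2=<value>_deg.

wrap2=175.32_deg

open belt: β = asin((r2−r1)/C) = asin(-2/49) = -2.3393°
wrap1 = π − 2β = 184.6785°
wrap2 = π + 2β = 175.3215°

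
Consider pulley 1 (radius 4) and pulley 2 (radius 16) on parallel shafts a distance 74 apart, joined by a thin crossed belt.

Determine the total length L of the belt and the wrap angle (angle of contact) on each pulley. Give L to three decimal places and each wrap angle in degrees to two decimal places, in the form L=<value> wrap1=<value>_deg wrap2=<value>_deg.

L=216.271 wrap1=211.36_deg wrap2=211.36_deg

crossed belt: β = asin((r1+r2)/C) = asin(20/74) = 15.6804°
wrap1 = wrap2 = π + 2β = 211.3607°
tangent length = C·cosβ = 71.2461
L = (r1+r2)·wrap + 2·C·cosβ = 20·3.6889 + 2·71.2461 = 216.2709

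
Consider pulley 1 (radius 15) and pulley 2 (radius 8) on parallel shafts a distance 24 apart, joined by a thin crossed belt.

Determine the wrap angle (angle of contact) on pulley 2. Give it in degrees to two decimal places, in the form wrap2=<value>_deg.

crossed belt: β = asin((r1+r2)/C) = asin(23/24) = 73.4022°
wrap1 = wrap2 = π + 2β = 326.8043°

wrap2=326.80_deg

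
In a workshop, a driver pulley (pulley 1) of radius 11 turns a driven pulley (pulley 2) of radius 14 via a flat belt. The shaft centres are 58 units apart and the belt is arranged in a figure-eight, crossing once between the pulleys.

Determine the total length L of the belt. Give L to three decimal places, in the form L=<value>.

crossed belt: β = asin((r1+r2)/C) = asin(25/58) = 25.5332°
wrap1 = wrap2 = π + 2β = 231.0665°
tangent length = C·cosβ = 52.3355
L = (r1+r2)·wrap + 2·C·cosβ = 25·4.0329 + 2·52.3355 = 205.4927

L=205.493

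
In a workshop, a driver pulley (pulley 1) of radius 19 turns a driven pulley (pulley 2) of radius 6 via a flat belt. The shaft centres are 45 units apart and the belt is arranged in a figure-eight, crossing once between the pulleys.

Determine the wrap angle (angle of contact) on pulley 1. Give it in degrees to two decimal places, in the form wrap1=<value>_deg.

crossed belt: β = asin((r1+r2)/C) = asin(25/45) = 33.7490°
wrap1 = wrap2 = π + 2β = 247.4980°

wrap1=247.50_deg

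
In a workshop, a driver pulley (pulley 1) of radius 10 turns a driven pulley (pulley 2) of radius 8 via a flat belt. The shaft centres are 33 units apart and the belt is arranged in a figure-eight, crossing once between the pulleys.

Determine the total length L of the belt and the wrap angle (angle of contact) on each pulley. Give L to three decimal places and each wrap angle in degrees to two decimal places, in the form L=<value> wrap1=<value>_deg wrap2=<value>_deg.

L=132.635 wrap1=246.11_deg wrap2=246.11_deg

crossed belt: β = asin((r1+r2)/C) = asin(18/33) = 33.0557°
wrap1 = wrap2 = π + 2β = 246.1115°
tangent length = C·cosβ = 27.6586
L = (r1+r2)·wrap + 2·C·cosβ = 18·4.2955 + 2·27.6586 = 132.6355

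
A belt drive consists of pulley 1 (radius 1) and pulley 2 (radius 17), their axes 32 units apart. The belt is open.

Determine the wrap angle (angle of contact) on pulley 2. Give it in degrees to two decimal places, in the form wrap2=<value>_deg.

open belt: β = asin((r2−r1)/C) = asin(16/32) = 30.0000°
wrap1 = π − 2β = 120.0000°
wrap2 = π + 2β = 240.0000°

wrap2=240.00_deg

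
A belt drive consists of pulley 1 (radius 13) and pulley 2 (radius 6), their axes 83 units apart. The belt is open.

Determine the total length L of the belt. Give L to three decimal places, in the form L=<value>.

L=226.281

open belt: β = asin((r2−r1)/C) = asin(-7/83) = -4.8379°
wrap1 = π − 2β = 189.6758°
wrap2 = π + 2β = 170.3242°
tangent length = C·cosβ = 82.7043
L = r1·wrap1 + r2·wrap2 + 2·C·cosβ = 13·3.3105 + 6·2.9727 + 2·82.7043 = 226.2810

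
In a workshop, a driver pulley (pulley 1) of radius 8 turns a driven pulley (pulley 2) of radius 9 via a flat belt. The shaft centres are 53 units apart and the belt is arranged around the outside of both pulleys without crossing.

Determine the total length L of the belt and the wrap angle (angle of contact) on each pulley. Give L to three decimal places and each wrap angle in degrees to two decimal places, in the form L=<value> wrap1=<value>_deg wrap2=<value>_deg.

open belt: β = asin((r2−r1)/C) = asin(1/53) = 1.0811°
wrap1 = π − 2β = 177.8378°
wrap2 = π + 2β = 182.1622°
tangent length = C·cosβ = 52.9906
L = r1·wrap1 + r2·wrap2 + 2·C·cosβ = 8·3.1039 + 9·3.1793 + 2·52.9906 = 159.4259

L=159.426 wrap1=177.84_deg wrap2=182.16_deg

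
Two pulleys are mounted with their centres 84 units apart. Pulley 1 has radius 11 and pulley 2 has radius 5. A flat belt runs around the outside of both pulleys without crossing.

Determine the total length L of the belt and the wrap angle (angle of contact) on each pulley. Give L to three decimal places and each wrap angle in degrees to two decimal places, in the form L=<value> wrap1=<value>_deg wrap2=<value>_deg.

L=218.694 wrap1=188.19_deg wrap2=171.81_deg

open belt: β = asin((r2−r1)/C) = asin(-6/84) = -4.0960°
wrap1 = π − 2β = 188.1921°
wrap2 = π + 2β = 171.8079°
tangent length = C·cosβ = 83.7854
L = r1·wrap1 + r2·wrap2 + 2·C·cosβ = 11·3.2846 + 5·2.9986 + 2·83.7854 = 218.6942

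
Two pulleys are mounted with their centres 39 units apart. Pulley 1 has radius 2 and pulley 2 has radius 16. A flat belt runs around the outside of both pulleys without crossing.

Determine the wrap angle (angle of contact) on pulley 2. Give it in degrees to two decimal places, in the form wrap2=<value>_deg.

open belt: β = asin((r2−r1)/C) = asin(14/39) = 21.0372°
wrap1 = π − 2β = 137.9256°
wrap2 = π + 2β = 222.0744°

wrap2=222.07_deg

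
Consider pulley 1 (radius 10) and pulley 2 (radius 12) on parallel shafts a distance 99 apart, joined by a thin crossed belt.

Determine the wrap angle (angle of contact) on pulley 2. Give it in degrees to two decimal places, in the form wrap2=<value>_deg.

wrap2=205.68_deg

crossed belt: β = asin((r1+r2)/C) = asin(22/99) = 12.8396°
wrap1 = wrap2 = π + 2β = 205.6792°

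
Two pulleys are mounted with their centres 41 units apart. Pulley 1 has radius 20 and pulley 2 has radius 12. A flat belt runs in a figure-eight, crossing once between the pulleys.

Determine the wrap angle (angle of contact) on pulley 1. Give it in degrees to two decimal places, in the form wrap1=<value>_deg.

wrap1=282.61_deg

crossed belt: β = asin((r1+r2)/C) = asin(32/41) = 51.3053°
wrap1 = wrap2 = π + 2β = 282.6105°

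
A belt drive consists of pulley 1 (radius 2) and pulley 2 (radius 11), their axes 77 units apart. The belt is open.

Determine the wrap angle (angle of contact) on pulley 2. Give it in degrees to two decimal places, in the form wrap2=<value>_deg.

open belt: β = asin((r2−r1)/C) = asin(9/77) = 6.7123°
wrap1 = π − 2β = 166.5755°
wrap2 = π + 2β = 193.4245°

wrap2=193.42_deg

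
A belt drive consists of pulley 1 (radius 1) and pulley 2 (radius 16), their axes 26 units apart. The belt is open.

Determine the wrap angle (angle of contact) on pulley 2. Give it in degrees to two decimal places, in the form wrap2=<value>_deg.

wrap2=250.47_deg

open belt: β = asin((r2−r1)/C) = asin(15/26) = 35.2344°
wrap1 = π − 2β = 109.5312°
wrap2 = π + 2β = 250.4688°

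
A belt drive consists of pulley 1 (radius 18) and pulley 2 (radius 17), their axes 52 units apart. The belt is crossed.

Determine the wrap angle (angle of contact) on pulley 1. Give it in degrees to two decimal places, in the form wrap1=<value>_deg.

crossed belt: β = asin((r1+r2)/C) = asin(35/52) = 42.3050°
wrap1 = wrap2 = π + 2β = 264.6100°

wrap1=264.61_deg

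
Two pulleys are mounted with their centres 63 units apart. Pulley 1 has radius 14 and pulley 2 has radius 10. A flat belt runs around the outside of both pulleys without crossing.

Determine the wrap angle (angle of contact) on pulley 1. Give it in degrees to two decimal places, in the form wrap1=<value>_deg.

open belt: β = asin((r2−r1)/C) = asin(-4/63) = -3.6403°
wrap1 = π − 2β = 187.2806°
wrap2 = π + 2β = 172.7194°

wrap1=187.28_deg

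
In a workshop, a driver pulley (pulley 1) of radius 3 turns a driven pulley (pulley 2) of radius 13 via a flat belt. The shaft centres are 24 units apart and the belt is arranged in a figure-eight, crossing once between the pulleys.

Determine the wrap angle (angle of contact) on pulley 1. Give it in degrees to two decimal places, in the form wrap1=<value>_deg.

crossed belt: β = asin((r1+r2)/C) = asin(16/24) = 41.8103°
wrap1 = wrap2 = π + 2β = 263.6206°

wrap1=263.62_deg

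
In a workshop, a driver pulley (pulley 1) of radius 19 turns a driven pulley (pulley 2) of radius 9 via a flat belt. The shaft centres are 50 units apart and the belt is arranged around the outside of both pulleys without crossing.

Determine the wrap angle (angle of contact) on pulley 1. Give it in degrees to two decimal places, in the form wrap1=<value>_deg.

open belt: β = asin((r2−r1)/C) = asin(-10/50) = -11.5370°
wrap1 = π − 2β = 203.0739°
wrap2 = π + 2β = 156.9261°

wrap1=203.07_deg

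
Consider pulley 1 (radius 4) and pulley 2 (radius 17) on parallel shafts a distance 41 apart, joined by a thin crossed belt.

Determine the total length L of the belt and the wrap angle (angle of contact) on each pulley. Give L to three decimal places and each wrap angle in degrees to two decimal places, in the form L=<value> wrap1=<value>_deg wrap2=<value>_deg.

crossed belt: β = asin((r1+r2)/C) = asin(21/41) = 30.8102°
wrap1 = wrap2 = π + 2β = 241.6203°
tangent length = C·cosβ = 35.2136
L = (r1+r2)·wrap + 2·C·cosβ = 21·4.2171 + 2·35.2136 = 158.9857

L=158.986 wrap1=241.62_deg wrap2=241.62_deg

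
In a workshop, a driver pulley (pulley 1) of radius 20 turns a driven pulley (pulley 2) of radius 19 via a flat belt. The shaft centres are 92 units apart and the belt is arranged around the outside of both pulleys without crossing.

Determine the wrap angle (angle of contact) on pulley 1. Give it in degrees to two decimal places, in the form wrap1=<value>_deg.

wrap1=181.25_deg

open belt: β = asin((r2−r1)/C) = asin(-1/92) = -0.6228°
wrap1 = π − 2β = 181.2456°
wrap2 = π + 2β = 178.7544°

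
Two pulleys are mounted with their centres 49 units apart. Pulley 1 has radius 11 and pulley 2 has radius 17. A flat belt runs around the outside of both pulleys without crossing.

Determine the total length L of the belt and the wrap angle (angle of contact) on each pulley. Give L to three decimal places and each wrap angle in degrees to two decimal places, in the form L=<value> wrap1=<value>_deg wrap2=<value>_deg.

L=186.700 wrap1=165.93_deg wrap2=194.07_deg

open belt: β = asin((r2−r1)/C) = asin(6/49) = 7.0335°
wrap1 = π − 2β = 165.9331°
wrap2 = π + 2β = 194.0669°
tangent length = C·cosβ = 48.6313
L = r1·wrap1 + r2·wrap2 + 2·C·cosβ = 11·2.8961 + 17·3.3871 + 2·48.6313 = 186.7002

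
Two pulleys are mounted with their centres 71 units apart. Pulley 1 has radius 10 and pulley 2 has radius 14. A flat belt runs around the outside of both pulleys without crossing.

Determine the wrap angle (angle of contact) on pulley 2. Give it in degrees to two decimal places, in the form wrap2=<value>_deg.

wrap2=186.46_deg

open belt: β = asin((r2−r1)/C) = asin(4/71) = 3.2296°
wrap1 = π − 2β = 173.5407°
wrap2 = π + 2β = 186.4593°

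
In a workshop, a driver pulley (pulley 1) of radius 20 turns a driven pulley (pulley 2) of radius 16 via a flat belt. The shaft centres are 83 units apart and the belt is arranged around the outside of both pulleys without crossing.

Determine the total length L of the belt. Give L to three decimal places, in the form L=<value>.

L=279.290

open belt: β = asin((r2−r1)/C) = asin(-4/83) = -2.7623°
wrap1 = π − 2β = 185.5246°
wrap2 = π + 2β = 174.4754°
tangent length = C·cosβ = 82.9036
L = r1·wrap1 + r2·wrap2 + 2·C·cosβ = 20·3.2380 + 16·3.0452 + 2·82.9036 = 279.2901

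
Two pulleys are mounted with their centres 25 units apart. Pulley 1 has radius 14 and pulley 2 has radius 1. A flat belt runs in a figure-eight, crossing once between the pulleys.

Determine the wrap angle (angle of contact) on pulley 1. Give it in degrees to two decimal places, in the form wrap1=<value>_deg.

wrap1=253.74_deg

crossed belt: β = asin((r1+r2)/C) = asin(15/25) = 36.8699°
wrap1 = wrap2 = π + 2β = 253.7398°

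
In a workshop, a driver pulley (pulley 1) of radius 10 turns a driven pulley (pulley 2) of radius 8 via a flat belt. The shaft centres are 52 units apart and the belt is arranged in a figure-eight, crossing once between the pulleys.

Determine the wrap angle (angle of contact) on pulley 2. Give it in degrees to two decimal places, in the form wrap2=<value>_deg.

crossed belt: β = asin((r1+r2)/C) = asin(18/52) = 20.2522°
wrap1 = wrap2 = π + 2β = 220.5045°

wrap2=220.50_deg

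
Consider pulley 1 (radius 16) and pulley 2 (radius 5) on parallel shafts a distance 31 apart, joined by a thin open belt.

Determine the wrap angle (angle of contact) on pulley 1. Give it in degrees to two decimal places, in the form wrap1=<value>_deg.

open belt: β = asin((r2−r1)/C) = asin(-11/31) = -20.7836°
wrap1 = π − 2β = 221.5671°
wrap2 = π + 2β = 138.4329°

wrap1=221.57_deg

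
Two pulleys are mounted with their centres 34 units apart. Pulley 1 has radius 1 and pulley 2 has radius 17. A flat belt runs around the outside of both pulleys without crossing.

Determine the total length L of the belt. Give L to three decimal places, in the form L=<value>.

L=132.227

open belt: β = asin((r2−r1)/C) = asin(16/34) = 28.0725°
wrap1 = π − 2β = 123.8550°
wrap2 = π + 2β = 236.1450°
tangent length = C·cosβ = 30.0000
L = r1·wrap1 + r2·wrap2 + 2·C·cosβ = 1·2.1617 + 17·4.1215 + 2·30.0000 = 132.2273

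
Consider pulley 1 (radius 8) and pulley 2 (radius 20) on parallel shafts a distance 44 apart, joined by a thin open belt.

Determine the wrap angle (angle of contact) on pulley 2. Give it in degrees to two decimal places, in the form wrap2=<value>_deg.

open belt: β = asin((r2−r1)/C) = asin(12/44) = 15.8266°
wrap1 = π − 2β = 148.3468°
wrap2 = π + 2β = 211.6532°

wrap2=211.65_deg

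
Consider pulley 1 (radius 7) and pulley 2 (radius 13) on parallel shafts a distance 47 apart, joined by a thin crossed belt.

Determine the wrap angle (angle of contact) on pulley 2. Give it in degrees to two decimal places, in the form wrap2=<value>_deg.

wrap2=230.37_deg

crossed belt: β = asin((r1+r2)/C) = asin(20/47) = 25.1843°
wrap1 = wrap2 = π + 2β = 230.3687°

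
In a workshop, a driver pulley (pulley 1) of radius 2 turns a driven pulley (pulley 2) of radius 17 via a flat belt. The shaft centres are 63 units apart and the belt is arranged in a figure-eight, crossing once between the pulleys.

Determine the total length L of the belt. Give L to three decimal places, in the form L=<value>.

crossed belt: β = asin((r1+r2)/C) = asin(19/63) = 17.5530°
wrap1 = wrap2 = π + 2β = 215.1059°
tangent length = C·cosβ = 60.0666
L = (r1+r2)·wrap + 2·C·cosβ = 19·3.7543 + 2·60.0666 = 191.4651

L=191.465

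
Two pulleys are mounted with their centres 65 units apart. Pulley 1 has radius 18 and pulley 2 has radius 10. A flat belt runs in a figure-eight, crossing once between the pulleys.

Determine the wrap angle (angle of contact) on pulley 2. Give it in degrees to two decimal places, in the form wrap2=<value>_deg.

crossed belt: β = asin((r1+r2)/C) = asin(28/65) = 25.5164°
wrap1 = wrap2 = π + 2β = 231.0328°

wrap2=231.03_deg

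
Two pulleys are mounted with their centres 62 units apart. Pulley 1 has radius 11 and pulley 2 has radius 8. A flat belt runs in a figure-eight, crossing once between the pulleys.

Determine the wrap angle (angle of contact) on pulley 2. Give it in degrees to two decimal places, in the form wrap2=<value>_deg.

wrap2=215.69_deg

crossed belt: β = asin((r1+r2)/C) = asin(19/62) = 17.8455°
wrap1 = wrap2 = π + 2β = 215.6910°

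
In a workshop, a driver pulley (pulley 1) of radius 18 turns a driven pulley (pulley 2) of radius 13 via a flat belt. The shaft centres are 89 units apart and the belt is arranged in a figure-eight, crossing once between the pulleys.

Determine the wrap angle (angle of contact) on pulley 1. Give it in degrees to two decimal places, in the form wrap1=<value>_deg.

crossed belt: β = asin((r1+r2)/C) = asin(31/89) = 20.3843°
wrap1 = wrap2 = π + 2β = 220.7685°

wrap1=220.77_deg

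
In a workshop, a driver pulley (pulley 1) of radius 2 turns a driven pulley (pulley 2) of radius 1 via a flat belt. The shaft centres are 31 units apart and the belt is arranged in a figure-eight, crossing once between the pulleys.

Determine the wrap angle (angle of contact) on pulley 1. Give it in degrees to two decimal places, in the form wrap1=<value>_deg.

crossed belt: β = asin((r1+r2)/C) = asin(3/31) = 5.5534°
wrap1 = wrap2 = π + 2β = 191.1069°

wrap1=191.11_deg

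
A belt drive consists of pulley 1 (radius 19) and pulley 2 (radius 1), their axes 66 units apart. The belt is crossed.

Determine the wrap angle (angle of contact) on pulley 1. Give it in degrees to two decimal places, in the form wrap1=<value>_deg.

crossed belt: β = asin((r1+r2)/C) = asin(20/66) = 17.6397°
wrap1 = wrap2 = π + 2β = 215.2794°

wrap1=215.28_deg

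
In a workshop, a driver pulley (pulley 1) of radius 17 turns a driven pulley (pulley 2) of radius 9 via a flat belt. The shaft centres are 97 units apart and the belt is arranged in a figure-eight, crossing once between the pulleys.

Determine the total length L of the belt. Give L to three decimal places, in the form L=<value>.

crossed belt: β = asin((r1+r2)/C) = asin(26/97) = 15.5477°
wrap1 = wrap2 = π + 2β = 211.0955°
tangent length = C·cosβ = 93.4505
L = (r1+r2)·wrap + 2·C·cosβ = 26·3.6843 + 2·93.4505 = 282.6931

L=282.693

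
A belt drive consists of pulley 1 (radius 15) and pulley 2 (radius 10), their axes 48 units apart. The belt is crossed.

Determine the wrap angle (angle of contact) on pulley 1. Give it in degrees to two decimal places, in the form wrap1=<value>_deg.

crossed belt: β = asin((r1+r2)/C) = asin(25/48) = 31.3882°
wrap1 = wrap2 = π + 2β = 242.7763°

wrap1=242.78_deg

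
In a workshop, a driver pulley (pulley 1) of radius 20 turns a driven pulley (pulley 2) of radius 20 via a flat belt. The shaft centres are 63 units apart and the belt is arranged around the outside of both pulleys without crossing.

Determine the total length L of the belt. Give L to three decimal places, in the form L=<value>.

L=251.664

open belt: β = asin((r2−r1)/C) = asin(0/63) = 0.0000°
wrap1 = π − 2β = 180.0000°
wrap2 = π + 2β = 180.0000°
tangent length = C·cosβ = 63.0000
L = r1·wrap1 + r2·wrap2 + 2·C·cosβ = 20·3.1416 + 20·3.1416 + 2·63.0000 = 251.6637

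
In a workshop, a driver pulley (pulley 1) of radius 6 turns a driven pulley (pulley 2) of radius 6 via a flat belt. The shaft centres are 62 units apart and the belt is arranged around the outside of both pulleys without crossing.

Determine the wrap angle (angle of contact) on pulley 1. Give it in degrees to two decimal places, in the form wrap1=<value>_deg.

open belt: β = asin((r2−r1)/C) = asin(0/62) = 0.0000°
wrap1 = π − 2β = 180.0000°
wrap2 = π + 2β = 180.0000°

wrap1=180.00_deg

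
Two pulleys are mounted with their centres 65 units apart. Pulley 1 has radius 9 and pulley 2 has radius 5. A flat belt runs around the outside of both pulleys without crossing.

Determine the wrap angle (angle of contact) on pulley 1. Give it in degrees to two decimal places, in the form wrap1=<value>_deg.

open belt: β = asin((r2−r1)/C) = asin(-4/65) = -3.5281°
wrap1 = π − 2β = 187.0562°
wrap2 = π + 2β = 172.9438°

wrap1=187.06_deg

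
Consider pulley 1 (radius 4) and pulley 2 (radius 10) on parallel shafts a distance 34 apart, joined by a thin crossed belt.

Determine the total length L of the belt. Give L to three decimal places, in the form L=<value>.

L=117.833

crossed belt: β = asin((r1+r2)/C) = asin(14/34) = 24.3157°
wrap1 = wrap2 = π + 2β = 228.6315°
tangent length = C·cosβ = 30.9839
L = (r1+r2)·wrap + 2·C·cosβ = 14·3.9904 + 2·30.9839 = 117.8329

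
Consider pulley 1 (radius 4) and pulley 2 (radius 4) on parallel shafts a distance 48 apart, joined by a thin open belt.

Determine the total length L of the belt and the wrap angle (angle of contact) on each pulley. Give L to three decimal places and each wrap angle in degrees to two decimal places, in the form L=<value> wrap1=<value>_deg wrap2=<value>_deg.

open belt: β = asin((r2−r1)/C) = asin(0/48) = 0.0000°
wrap1 = π − 2β = 180.0000°
wrap2 = π + 2β = 180.0000°
tangent length = C·cosβ = 48.0000
L = r1·wrap1 + r2·wrap2 + 2·C·cosβ = 4·3.1416 + 4·3.1416 + 2·48.0000 = 121.1327

L=121.133 wrap1=180.00_deg wrap2=180.00_deg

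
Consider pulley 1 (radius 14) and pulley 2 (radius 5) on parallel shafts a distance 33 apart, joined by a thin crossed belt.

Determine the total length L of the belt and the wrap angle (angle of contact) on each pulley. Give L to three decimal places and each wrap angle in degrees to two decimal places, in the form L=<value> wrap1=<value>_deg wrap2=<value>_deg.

L=136.967 wrap1=250.31_deg wrap2=250.31_deg

crossed belt: β = asin((r1+r2)/C) = asin(19/33) = 35.1527°
wrap1 = wrap2 = π + 2β = 250.3054°
tangent length = C·cosβ = 26.9815
L = (r1+r2)·wrap + 2·C·cosβ = 19·4.3687 + 2·26.9815 = 136.9674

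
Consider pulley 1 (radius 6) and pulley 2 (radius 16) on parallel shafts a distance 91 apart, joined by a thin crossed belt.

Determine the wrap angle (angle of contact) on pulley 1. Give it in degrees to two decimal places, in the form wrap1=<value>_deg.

wrap1=207.98_deg

crossed belt: β = asin((r1+r2)/C) = asin(22/91) = 13.9903°
wrap1 = wrap2 = π + 2β = 207.9807°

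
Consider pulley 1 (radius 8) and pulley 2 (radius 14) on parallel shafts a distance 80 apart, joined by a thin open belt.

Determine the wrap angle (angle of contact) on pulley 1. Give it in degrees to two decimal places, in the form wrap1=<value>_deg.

open belt: β = asin((r2−r1)/C) = asin(6/80) = 4.3012°
wrap1 = π − 2β = 171.3976°
wrap2 = π + 2β = 188.6024°

wrap1=171.40_deg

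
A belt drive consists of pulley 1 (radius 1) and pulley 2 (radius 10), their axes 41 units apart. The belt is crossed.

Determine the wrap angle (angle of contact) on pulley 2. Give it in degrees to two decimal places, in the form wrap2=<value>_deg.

crossed belt: β = asin((r1+r2)/C) = asin(11/41) = 15.5627°
wrap1 = wrap2 = π + 2β = 211.1254°

wrap2=211.13_deg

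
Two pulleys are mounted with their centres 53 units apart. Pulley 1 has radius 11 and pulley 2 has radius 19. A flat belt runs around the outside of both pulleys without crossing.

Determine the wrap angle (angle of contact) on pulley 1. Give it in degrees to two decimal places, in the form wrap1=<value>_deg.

wrap1=162.64_deg

open belt: β = asin((r2−r1)/C) = asin(8/53) = 8.6816°
wrap1 = π − 2β = 162.6368°
wrap2 = π + 2β = 197.3632°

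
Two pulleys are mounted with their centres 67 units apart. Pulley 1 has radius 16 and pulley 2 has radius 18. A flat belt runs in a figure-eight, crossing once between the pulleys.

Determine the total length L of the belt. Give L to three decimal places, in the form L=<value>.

crossed belt: β = asin((r1+r2)/C) = asin(34/67) = 30.4950°
wrap1 = wrap2 = π + 2β = 240.9899°
tangent length = C·cosβ = 57.7321
L = (r1+r2)·wrap + 2·C·cosβ = 34·4.2061 + 2·57.7321 = 258.4706

L=258.471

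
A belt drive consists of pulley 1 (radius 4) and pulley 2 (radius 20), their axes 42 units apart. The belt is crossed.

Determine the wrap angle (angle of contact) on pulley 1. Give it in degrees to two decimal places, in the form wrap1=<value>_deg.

wrap1=249.70_deg

crossed belt: β = asin((r1+r2)/C) = asin(24/42) = 34.8499°
wrap1 = wrap2 = π + 2β = 249.6998°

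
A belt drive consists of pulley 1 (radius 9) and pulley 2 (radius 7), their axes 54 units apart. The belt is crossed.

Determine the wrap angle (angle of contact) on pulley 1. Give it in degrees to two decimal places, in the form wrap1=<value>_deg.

wrap1=214.47_deg

crossed belt: β = asin((r1+r2)/C) = asin(16/54) = 17.2353°
wrap1 = wrap2 = π + 2β = 214.4706°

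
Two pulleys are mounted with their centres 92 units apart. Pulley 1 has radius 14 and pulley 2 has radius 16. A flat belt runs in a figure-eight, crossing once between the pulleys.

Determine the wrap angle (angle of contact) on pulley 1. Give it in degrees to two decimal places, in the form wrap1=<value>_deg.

wrap1=218.06_deg

crossed belt: β = asin((r1+r2)/C) = asin(30/92) = 19.0314°
wrap1 = wrap2 = π + 2β = 218.0629°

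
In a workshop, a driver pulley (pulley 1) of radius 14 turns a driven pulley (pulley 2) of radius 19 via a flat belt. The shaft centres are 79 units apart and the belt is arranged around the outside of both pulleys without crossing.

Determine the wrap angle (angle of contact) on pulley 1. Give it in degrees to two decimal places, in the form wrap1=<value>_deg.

open belt: β = asin((r2−r1)/C) = asin(5/79) = 3.6287°
wrap1 = π − 2β = 172.7425°
wrap2 = π + 2β = 187.2575°

wrap1=172.74_deg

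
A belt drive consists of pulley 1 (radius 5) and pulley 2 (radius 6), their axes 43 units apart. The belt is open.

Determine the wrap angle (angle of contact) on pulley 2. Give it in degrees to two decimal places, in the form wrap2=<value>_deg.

wrap2=182.67_deg

open belt: β = asin((r2−r1)/C) = asin(1/43) = 1.3326°
wrap1 = π − 2β = 177.3348°
wrap2 = π + 2β = 182.6652°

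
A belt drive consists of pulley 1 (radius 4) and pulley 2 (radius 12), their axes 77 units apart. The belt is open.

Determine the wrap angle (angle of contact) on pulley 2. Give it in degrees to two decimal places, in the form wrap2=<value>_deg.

wrap2=191.93_deg

open belt: β = asin((r2−r1)/C) = asin(8/77) = 5.9636°
wrap1 = π − 2β = 168.0729°
wrap2 = π + 2β = 191.9271°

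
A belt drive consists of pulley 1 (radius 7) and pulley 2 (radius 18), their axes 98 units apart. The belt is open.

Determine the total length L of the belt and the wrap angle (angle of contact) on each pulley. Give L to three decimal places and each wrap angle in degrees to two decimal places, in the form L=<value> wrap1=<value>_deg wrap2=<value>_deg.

L=275.776 wrap1=167.11_deg wrap2=192.89_deg

open belt: β = asin((r2−r1)/C) = asin(11/98) = 6.4447°
wrap1 = π − 2β = 167.1105°
wrap2 = π + 2β = 192.8895°
tangent length = C·cosβ = 97.3807
L = r1·wrap1 + r2·wrap2 + 2·C·cosβ = 7·2.9166 + 18·3.3666 + 2·97.3807 = 275.7758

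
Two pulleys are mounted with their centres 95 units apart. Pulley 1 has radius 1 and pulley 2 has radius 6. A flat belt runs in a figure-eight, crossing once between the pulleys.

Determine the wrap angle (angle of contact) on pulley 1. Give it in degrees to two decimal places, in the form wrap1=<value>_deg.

crossed belt: β = asin((r1+r2)/C) = asin(7/95) = 4.2256°
wrap1 = wrap2 = π + 2β = 188.4512°

wrap1=188.45_deg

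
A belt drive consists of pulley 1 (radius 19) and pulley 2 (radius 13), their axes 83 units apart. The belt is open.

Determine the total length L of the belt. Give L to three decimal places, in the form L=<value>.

L=266.965

open belt: β = asin((r2−r1)/C) = asin(-6/83) = -4.1455°
wrap1 = π − 2β = 188.2910°
wrap2 = π + 2β = 171.7090°
tangent length = C·cosβ = 82.7828
L = r1·wrap1 + r2·wrap2 + 2·C·cosβ = 19·3.2863 + 13·2.9969 + 2·82.7828 = 266.9649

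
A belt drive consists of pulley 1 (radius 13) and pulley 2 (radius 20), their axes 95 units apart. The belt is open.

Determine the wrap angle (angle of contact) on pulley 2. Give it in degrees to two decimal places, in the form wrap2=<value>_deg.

open belt: β = asin((r2−r1)/C) = asin(7/95) = 4.2256°
wrap1 = π − 2β = 171.5488°
wrap2 = π + 2β = 188.4512°

wrap2=188.45_deg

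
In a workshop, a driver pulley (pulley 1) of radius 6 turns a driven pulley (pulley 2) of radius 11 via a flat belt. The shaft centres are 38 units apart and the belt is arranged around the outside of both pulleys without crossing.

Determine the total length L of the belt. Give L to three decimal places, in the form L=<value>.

open belt: β = asin((r2−r1)/C) = asin(5/38) = 7.5608°
wrap1 = π − 2β = 164.8783°
wrap2 = π + 2β = 195.1217°
tangent length = C·cosβ = 37.6696
L = r1·wrap1 + r2·wrap2 + 2·C·cosβ = 6·2.8777 + 11·3.4055 + 2·37.6696 = 130.0659

L=130.066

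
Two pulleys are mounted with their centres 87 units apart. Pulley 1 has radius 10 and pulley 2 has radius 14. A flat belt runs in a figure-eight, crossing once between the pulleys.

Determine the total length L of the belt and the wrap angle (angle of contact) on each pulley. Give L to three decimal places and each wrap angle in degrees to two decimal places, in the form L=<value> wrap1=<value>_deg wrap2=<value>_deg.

crossed belt: β = asin((r1+r2)/C) = asin(24/87) = 16.0134°
wrap1 = wrap2 = π + 2β = 212.0268°
tangent length = C·cosβ = 83.6242
L = (r1+r2)·wrap + 2·C·cosβ = 24·3.7006 + 2·83.6242 = 256.0619

L=256.062 wrap1=212.03_deg wrap2=212.03_deg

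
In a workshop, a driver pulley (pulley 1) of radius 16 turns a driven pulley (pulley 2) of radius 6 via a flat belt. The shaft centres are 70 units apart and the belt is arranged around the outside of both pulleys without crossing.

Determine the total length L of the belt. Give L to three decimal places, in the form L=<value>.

open belt: β = asin((r2−r1)/C) = asin(-10/70) = -8.2132°
wrap1 = π − 2β = 196.4264°
wrap2 = π + 2β = 163.5736°
tangent length = C·cosβ = 69.2820
L = r1·wrap1 + r2·wrap2 + 2·C·cosβ = 16·3.4283 + 6·2.8549 + 2·69.2820 = 210.5461

L=210.546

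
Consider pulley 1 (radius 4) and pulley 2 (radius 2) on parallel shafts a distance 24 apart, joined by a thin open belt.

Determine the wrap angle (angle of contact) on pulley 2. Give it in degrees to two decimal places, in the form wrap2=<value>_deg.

open belt: β = asin((r2−r1)/C) = asin(-2/24) = -4.7802°
wrap1 = π − 2β = 189.5604°
wrap2 = π + 2β = 170.4396°

wrap2=170.44_deg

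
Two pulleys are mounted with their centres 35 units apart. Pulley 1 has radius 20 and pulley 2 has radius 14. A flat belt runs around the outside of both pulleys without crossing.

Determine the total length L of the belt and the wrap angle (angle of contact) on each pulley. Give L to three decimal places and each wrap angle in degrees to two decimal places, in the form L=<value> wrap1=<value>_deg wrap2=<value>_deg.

open belt: β = asin((r2−r1)/C) = asin(-6/35) = -9.8709°
wrap1 = π − 2β = 199.7418°
wrap2 = π + 2β = 160.2582°
tangent length = C·cosβ = 34.4819
L = r1·wrap1 + r2·wrap2 + 2·C·cosβ = 20·3.4862 + 14·2.7970 + 2·34.4819 = 177.8453

L=177.845 wrap1=199.74_deg wrap2=160.26_deg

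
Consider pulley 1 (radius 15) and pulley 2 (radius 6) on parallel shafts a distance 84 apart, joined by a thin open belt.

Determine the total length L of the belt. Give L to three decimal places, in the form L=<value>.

open belt: β = asin((r2−r1)/C) = asin(-9/84) = -6.1506°
wrap1 = π − 2β = 192.3013°
wrap2 = π + 2β = 167.6987°
tangent length = C·cosβ = 83.5165
L = r1·wrap1 + r2·wrap2 + 2·C·cosβ = 15·3.3563 + 6·2.9269 + 2·83.5165 = 234.9387

L=234.939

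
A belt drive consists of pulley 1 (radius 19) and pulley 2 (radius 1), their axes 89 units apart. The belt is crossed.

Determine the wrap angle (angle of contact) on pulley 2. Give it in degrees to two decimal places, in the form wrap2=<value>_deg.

wrap2=205.97_deg

crossed belt: β = asin((r1+r2)/C) = asin(20/89) = 12.9864°
wrap1 = wrap2 = π + 2β = 205.9727°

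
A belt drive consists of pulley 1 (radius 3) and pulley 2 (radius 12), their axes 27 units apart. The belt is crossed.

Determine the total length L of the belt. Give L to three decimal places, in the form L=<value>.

L=109.695

crossed belt: β = asin((r1+r2)/C) = asin(15/27) = 33.7490°
wrap1 = wrap2 = π + 2β = 247.4980°
tangent length = C·cosβ = 22.4499
L = (r1+r2)·wrap + 2·C·cosβ = 15·4.3197 + 2·22.4499 = 109.6947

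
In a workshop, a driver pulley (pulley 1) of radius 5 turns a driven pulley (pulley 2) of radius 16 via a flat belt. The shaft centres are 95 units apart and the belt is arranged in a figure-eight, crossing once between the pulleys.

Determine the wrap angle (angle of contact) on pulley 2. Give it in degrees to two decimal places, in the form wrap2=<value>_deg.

crossed belt: β = asin((r1+r2)/C) = asin(21/95) = 12.7709°
wrap1 = wrap2 = π + 2β = 205.5417°

wrap2=205.54_deg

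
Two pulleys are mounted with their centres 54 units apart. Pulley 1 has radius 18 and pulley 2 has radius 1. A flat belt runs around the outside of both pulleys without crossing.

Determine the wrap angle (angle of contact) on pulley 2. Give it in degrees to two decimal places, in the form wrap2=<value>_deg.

open belt: β = asin((r2−r1)/C) = asin(-17/54) = -18.3496°
wrap1 = π − 2β = 216.6993°
wrap2 = π + 2β = 143.3007°

wrap2=143.30_deg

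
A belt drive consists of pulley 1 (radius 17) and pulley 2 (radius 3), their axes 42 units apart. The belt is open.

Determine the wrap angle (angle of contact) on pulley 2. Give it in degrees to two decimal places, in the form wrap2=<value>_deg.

wrap2=141.06_deg

open belt: β = asin((r2−r1)/C) = asin(-14/42) = -19.4712°
wrap1 = π − 2β = 218.9424°
wrap2 = π + 2β = 141.0576°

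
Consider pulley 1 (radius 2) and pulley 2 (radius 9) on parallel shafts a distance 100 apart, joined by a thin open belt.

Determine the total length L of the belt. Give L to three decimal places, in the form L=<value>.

L=235.048

open belt: β = asin((r2−r1)/C) = asin(7/100) = 4.0140°
wrap1 = π − 2β = 171.9720°
wrap2 = π + 2β = 188.0280°
tangent length = C·cosβ = 99.7547
L = r1·wrap1 + r2·wrap2 + 2·C·cosβ = 2·3.0015 + 9·3.2817 + 2·99.7547 = 235.0477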